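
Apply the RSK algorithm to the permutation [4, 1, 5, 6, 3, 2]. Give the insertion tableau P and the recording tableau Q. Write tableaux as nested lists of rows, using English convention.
P = [[1, 2, 6], [3, 5], [4]], Q = [[1, 3, 4], [2, 5], [6]]

Insert each entry of the permutation into P by Schensted row insertion, recording in Q the position of each new cell.

Insert 4: appended to row 1. P = [[4]].
Insert 1: 1 bumps 4 from row 1; 4 starts row 2. P = [[1], [4]].
Insert 5: appended to row 1. P = [[1, 5], [4]].
Insert 6: appended to row 1. P = [[1, 5, 6], [4]].
Insert 3: 3 bumps 5 from row 1; 5 appends to row 2. P = [[1, 3, 6], [4, 5]].
Insert 2: 2 bumps 3 from row 1; 3 bumps 4 from row 2; 4 starts row 3. P = [[1, 2, 6], [3, 5], [4]].

So P = [[1, 2, 6], [3, 5], [4]], Q = [[1, 3, 4], [2, 5], [6]].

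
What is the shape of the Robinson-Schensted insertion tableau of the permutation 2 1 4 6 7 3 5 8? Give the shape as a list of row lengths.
[5, 3]

RSK row insertion gives P = [[1, 3, 5, 7, 8], [2, 4, 6]], which has shape [5, 3].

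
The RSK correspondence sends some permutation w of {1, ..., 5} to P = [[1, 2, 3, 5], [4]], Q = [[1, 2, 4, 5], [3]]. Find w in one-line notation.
Reverse the RSK construction: for i from n down to 1, find the cell of Q containing i, remove the entry at that cell from P, and reverse-bump it up through P; the value ejected from row 1 is w(i).

Step i=5: Q has 5 at row 1, column 4; remove that cell from P, ejecting 5. So w(5) = 5. P is now [[1, 2, 3], [4]].
Step i=4: Q has 4 at row 1, column 3; remove that cell from P, ejecting 3. So w(4) = 3. P is now [[1, 2], [4]].
Step i=3: Q has 3 at row 2, column 1; remove 4 from row 2 of P and reverse-bump: 4 enters row 1 and ejects 2. So w(3) = 2. P is now [[1, 4]].
Step i=2: Q has 2 at row 1, column 2; remove that cell from P, ejecting 4. So w(2) = 4. P is now [[1]].
Step i=1: Q has 1 at row 1, column 1; remove that cell from P, ejecting 1. So w(1) = 1. P is now [].

So w = 1 4 2 3 5.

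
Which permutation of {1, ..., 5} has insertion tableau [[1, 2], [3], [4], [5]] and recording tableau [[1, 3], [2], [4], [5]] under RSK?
Reverse the RSK construction: for i from n down to 1, find the cell of Q containing i, remove the entry at that cell from P, and reverse-bump it up through P; the value ejected from row 1 is w(i).

Step i=5: Q has 5 at row 4, column 1; remove 5 from row 4 of P and reverse-bump: 5 enters row 3 and ejects 4; 4 enters row 2 and ejects 3; 3 enters row 1 and ejects 2. So w(5) = 2. P is now [[1, 3], [4], [5]].
Step i=4: Q has 4 at row 3, column 1; remove 5 from row 3 of P and reverse-bump: 5 enters row 2 and ejects 4; 4 enters row 1 and ejects 3. So w(4) = 3. P is now [[1, 4], [5]].
Step i=3: Q has 3 at row 1, column 2; remove that cell from P, ejecting 4. So w(3) = 4. P is now [[1], [5]].
Step i=2: Q has 2 at row 2, column 1; remove 5 from row 2 of P and reverse-bump: 5 enters row 1 and ejects 1. So w(2) = 1. P is now [[5]].
Step i=1: Q has 1 at row 1, column 1; remove that cell from P, ejecting 5. So w(1) = 5. P is now [].

So w = 5 1 4 3 2.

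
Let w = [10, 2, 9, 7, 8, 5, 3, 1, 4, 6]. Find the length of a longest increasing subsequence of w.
4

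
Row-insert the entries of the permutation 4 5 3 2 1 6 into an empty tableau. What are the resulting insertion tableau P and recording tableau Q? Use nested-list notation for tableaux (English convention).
P = [[1, 5, 6], [2], [3], [4]], Q = [[1, 2, 6], [3], [4], [5]]

Insert each entry of the permutation into P by Schensted row insertion, recording in Q the position of each new cell.

Insert 4: appended to row 1. P = [[4]], Q = [[1]].
Insert 5: appended to row 1. P = [[4, 5]], Q = [[1, 2]].
Insert 3: 3 bumps 4 from row 1; 4 starts row 2. P = [[3, 5], [4]], Q = [[1, 2], [3]].
Insert 2: 2 bumps 3 from row 1; 3 bumps 4 from row 2; 4 starts row 3. P = [[2, 5], [3], [4]], Q = [[1, 2], [3], [4]].
Insert 1: 1 bumps 2 from row 1; 2 bumps 3 from row 2; 3 bumps 4 from row 3; 4 starts row 4. P = [[1, 5], [2], [3], [4]], Q = [[1, 2], [3], [4], [5]].
Insert 6: appended to row 1. P = [[1, 5, 6], [2], [3], [4]], Q = [[1, 2, 6], [3], [4], [5]].

So P = [[1, 5, 6], [2], [3], [4]], Q = [[1, 2, 6], [3], [4], [5]].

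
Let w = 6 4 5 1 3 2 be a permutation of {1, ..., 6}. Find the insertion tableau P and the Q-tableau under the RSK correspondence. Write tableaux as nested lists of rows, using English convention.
P = [[1, 2], [3, 5], [4], [6]], Q = [[1, 3], [2, 5], [4], [6]]

Insert each entry of the permutation into P by Schensted row insertion, recording in Q the position of each new cell.

Insert 6: appended to row 1. P = [[6]].
Insert 4: 4 bumps 6 from row 1; 6 starts row 2. P = [[4], [6]].
Insert 5: appended to row 1. P = [[4, 5], [6]].
Insert 1: 1 bumps 4 from row 1; 4 bumps 6 from row 2; 6 starts row 3. P = [[1, 5], [4], [6]].
Insert 3: 3 bumps 5 from row 1; 5 appends to row 2. P = [[1, 3], [4, 5], [6]].
Insert 2: 2 bumps 3 from row 1; 3 bumps 4 from row 2; 4 bumps 6 from row 3; 6 starts row 4. P = [[1, 2], [3, 5], [4], [6]].

So P = [[1, 2], [3, 5], [4], [6]], Q = [[1, 3], [2, 5], [4], [6]].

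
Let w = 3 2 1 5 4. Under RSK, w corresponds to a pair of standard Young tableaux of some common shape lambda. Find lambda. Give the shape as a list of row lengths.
Row-insert each entry into an empty tableau.

After inserting 3: P = [[3]].
After inserting 2: P = [[2], [3]].
After inserting 1: P = [[1], [2], [3]].
After inserting 5: P = [[1, 5], [2], [3]].
After inserting 4: P = [[1, 4], [2, 5], [3]].

The final insertion tableau P = [[1, 4], [2, 5], [3]] has shape [2, 2, 1].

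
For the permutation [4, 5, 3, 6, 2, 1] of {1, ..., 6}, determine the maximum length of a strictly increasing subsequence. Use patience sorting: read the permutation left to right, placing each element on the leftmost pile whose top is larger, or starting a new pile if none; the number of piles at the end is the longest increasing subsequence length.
4: new pile. tops = [4]
5: new pile. tops = [4, 5]
3: onto pile 1 (replacing 4). tops = [3, 5]
6: new pile. tops = [3, 5, 6]
2: onto pile 1 (replacing 3). tops = [2, 5, 6]
1: onto pile 1 (replacing 2). tops = [1, 5, 6]

3 piles, so the longest increasing subsequence has length 3.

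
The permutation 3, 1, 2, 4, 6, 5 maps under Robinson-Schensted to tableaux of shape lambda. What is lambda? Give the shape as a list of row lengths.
RSK row insertion gives P = [[1, 2, 4, 5], [3, 6]], which has shape [4, 2].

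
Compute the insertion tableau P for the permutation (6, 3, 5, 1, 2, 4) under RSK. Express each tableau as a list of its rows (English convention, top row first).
P = [[1, 2, 4], [3, 5], [6]]

Insert 6: appended to row 1. P = [[6]].
Insert 3: 3 bumps 6 from row 1; 6 starts row 2. P = [[3], [6]].
Insert 5: appended to row 1. P = [[3, 5], [6]].
Insert 1: 1 bumps 3 from row 1; 3 bumps 6 from row 2; 6 starts row 3. P = [[1, 5], [3], [6]].
Insert 2: 2 bumps 5 from row 1; 5 appends to row 2. P = [[1, 2], [3, 5], [6]].
Insert 4: appended to row 1. P = [[1, 2, 4], [3, 5], [6]].

So P = [[1, 2, 4], [3, 5], [6]].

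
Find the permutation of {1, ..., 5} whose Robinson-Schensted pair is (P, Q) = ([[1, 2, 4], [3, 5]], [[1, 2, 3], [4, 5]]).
1 3 5 2 4

Reverse RSK: for i = n, n-1, ..., 1, locate i in Q, remove the corresponding corner cell from P, and reverse-bump its entry up through P; the value ejected from row 1 is w(i).

So w = 1 3 5 2 4.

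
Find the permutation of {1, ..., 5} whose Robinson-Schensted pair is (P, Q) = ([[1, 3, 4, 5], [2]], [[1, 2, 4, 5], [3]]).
2 3 1 4 5

Reverse RSK: for i = n, n-1, ..., 1, locate i in Q, remove the corresponding corner cell from P, and reverse-bump its entry up through P; the value ejected from row 1 is w(i).

So w = 2 3 1 4 5.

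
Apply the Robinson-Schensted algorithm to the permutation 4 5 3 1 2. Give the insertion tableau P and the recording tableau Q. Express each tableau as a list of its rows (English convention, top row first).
P = [[1, 2], [3, 5], [4]], Q = [[1, 2], [3, 5], [4]]

Insert each entry of the permutation into P by Schensted row insertion, recording in Q the position of each new cell.

Insert 4: appended to row 1. P = [[4]].
Insert 5: appended to row 1. P = [[4, 5]].
Insert 3: 3 bumps 4 from row 1; 4 starts row 2. P = [[3, 5], [4]].
Insert 1: 1 bumps 3 from row 1; 3 bumps 4 from row 2; 4 starts row 3. P = [[1, 5], [3], [4]].
Insert 2: 2 bumps 5 from row 1; 5 appends to row 2. P = [[1, 2], [3, 5], [4]].

So P = [[1, 2], [3, 5], [4]], Q = [[1, 2], [3, 5], [4]].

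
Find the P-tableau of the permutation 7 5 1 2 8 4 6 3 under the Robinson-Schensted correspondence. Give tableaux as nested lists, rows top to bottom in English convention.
Insert 7: appended to row 1. P = [[7]].
Insert 5: 5 bumps 7 from row 1; 7 starts row 2. P = [[5], [7]].
Insert 1: 1 bumps 5 from row 1; 5 bumps 7 from row 2; 7 starts row 3. P = [[1], [5], [7]].
Insert 2: appended to row 1. P = [[1, 2], [5], [7]].
Insert 8: appended to row 1. P = [[1, 2, 8], [5], [7]].
Insert 4: 4 bumps 8 from row 1; 8 appends to row 2. P = [[1, 2, 4], [5, 8], [7]].
Insert 6: appended to row 1. P = [[1, 2, 4, 6], [5, 8], [7]].
Insert 3: 3 bumps 4 from row 1; 4 bumps 5 from row 2; 5 bumps 7 from row 3; 7 starts row 4. P = [[1, 2, 3, 6], [4, 8], [5], [7]].

So P = [[1, 2, 3, 6], [4, 8], [5], [7]].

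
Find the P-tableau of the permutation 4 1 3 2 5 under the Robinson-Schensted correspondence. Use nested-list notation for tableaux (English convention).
Insert 4: appended to row 1. P = [[4]].
Insert 1: 1 bumps 4 from row 1; 4 starts row 2. P = [[1], [4]].
Insert 3: appended to row 1. P = [[1, 3], [4]].
Insert 2: 2 bumps 3 from row 1; 3 bumps 4 from row 2; 4 starts row 3. P = [[1, 2], [3], [4]].
Insert 5: appended to row 1. P = [[1, 2, 5], [3], [4]].

So P = [[1, 2, 5], [3], [4]].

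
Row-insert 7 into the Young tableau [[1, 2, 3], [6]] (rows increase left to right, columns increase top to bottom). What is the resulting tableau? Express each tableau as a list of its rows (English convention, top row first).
[[1, 2, 3, 7], [6]]

7 is larger than every entry of row 1, so it is appended to row 1. The new tableau is [[1, 2, 3, 7], [6]].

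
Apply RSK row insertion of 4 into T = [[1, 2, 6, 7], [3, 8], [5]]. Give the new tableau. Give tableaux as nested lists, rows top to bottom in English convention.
[[1, 2, 4, 7], [3, 6], [5, 8]]

In row 1, 4 replaces 6 (the leftmost entry greater than 4); 6 is bumped to row 2. In row 2, 6 replaces 8 (the leftmost entry greater than 6); 8 is bumped to row 3. 8 is appended to row 3. The new tableau is [[1, 2, 4, 7], [3, 6], [5, 8]].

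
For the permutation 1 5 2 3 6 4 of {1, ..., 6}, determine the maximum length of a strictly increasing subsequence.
4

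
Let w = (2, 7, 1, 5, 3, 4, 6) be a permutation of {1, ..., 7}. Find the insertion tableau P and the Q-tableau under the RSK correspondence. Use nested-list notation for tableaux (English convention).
Insert each entry of the permutation into P by Schensted row insertion, recording in Q the position of each new cell.

Insert 2: appended to row 1. P = [[2]].
Insert 7: appended to row 1. P = [[2, 7]].
Insert 1: 1 bumps 2 from row 1; 2 starts row 2. P = [[1, 7], [2]].
Insert 5: 5 bumps 7 from row 1; 7 appends to row 2. P = [[1, 5], [2, 7]].
Insert 3: 3 bumps 5 from row 1; 5 bumps 7 from row 2; 7 starts row 3. P = [[1, 3], [2, 5], [7]].
Insert 4: appended to row 1. P = [[1, 3, 4], [2, 5], [7]].
Insert 6: appended to row 1. P = [[1, 3, 4, 6], [2, 5], [7]].

So P = [[1, 3, 4, 6], [2, 5], [7]], Q = [[1, 2, 6, 7], [3, 4], [5]].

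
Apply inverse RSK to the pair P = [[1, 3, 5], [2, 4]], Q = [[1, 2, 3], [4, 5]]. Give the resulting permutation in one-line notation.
Reverse RSK: for i = n, n-1, ..., 1, locate i in Q, remove the corresponding corner cell from P, and reverse-bump its entry up through P; the value ejected from row 1 is w(i).

So w = 2 4 5 1 3.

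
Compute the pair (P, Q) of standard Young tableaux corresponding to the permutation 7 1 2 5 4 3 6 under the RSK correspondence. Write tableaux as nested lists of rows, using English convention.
Insert each entry of the permutation into P by Schensted row insertion, recording in Q the position of each new cell.

After inserting 7: P = [[7]].
After inserting 1: P = [[1], [7]].
After inserting 2: P = [[1, 2], [7]].
After inserting 5: P = [[1, 2, 5], [7]].
After inserting 4: P = [[1, 2, 4], [5], [7]].
After inserting 3: P = [[1, 2, 3], [4], [5], [7]].
After inserting 6: P = [[1, 2, 3, 6], [4], [5], [7]].

So P = [[1, 2, 3, 6], [4], [5], [7]], Q = [[1, 3, 4, 7], [2], [5], [6]].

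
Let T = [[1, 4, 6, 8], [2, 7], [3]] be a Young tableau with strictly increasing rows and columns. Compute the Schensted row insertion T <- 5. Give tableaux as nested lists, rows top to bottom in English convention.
In row 1, 5 replaces 6 (the leftmost entry greater than 5); 6 is bumped to row 2. In row 2, 6 replaces 7 (the leftmost entry greater than 6); 7 is bumped to row 3. 7 is appended to row 3. The new tableau is [[1, 4, 5, 8], [2, 6], [3, 7]].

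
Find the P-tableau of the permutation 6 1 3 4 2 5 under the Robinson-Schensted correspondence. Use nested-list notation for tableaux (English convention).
P = [[1, 2, 4, 5], [3], [6]]

Insert 6: appended to row 1. P = [[6]].
Insert 1: 1 bumps 6 from row 1; 6 starts row 2. P = [[1], [6]].
Insert 3: appended to row 1. P = [[1, 3], [6]].
Insert 4: appended to row 1. P = [[1, 3, 4], [6]].
Insert 2: 2 bumps 3 from row 1; 3 bumps 6 from row 2; 6 starts row 3. P = [[1, 2, 4], [3], [6]].
Insert 5: appended to row 1. P = [[1, 2, 4, 5], [3], [6]].

So P = [[1, 2, 4, 5], [3], [6]].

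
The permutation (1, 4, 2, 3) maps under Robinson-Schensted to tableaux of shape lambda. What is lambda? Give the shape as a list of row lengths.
[3, 1]

Row-insert each entry into an empty tableau.

After inserting 1: P = [[1]].
After inserting 4: P = [[1, 4]].
After inserting 2: P = [[1, 2], [4]].
After inserting 3: P = [[1, 2, 3], [4]].

The final insertion tableau P = [[1, 2, 3], [4]] has shape [3, 1].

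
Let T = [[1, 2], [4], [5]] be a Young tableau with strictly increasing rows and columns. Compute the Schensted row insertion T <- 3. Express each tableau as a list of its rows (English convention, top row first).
3 is larger than every entry of row 1, so it is appended to row 1. The new tableau is [[1, 2, 3], [4], [5]].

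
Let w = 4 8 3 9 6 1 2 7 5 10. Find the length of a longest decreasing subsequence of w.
3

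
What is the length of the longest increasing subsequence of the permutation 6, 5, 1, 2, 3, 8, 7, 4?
4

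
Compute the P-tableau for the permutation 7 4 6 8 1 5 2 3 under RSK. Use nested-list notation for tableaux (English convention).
After inserting 7: P = [[7]].
After inserting 4: P = [[4], [7]].
After inserting 6: P = [[4, 6], [7]].
After inserting 8: P = [[4, 6, 8], [7]].
After inserting 1: P = [[1, 6, 8], [4], [7]].
After inserting 5: P = [[1, 5, 8], [4, 6], [7]].
After inserting 2: P = [[1, 2, 8], [4, 5], [6], [7]].
After inserting 3: P = [[1, 2, 3], [4, 5, 8], [6], [7]].

So P = [[1, 2, 3], [4, 5, 8], [6], [7]].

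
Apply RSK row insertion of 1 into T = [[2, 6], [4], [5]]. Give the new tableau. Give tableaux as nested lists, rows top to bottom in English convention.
[[1, 6], [2], [4], [5]]

In row 1, 1 replaces 2 (the leftmost entry greater than 1); 2 is bumped to row 2. In row 2, 2 replaces 4 (the leftmost entry greater than 2); 4 is bumped to row 3. In row 3, 4 replaces 5 (the leftmost entry greater than 4); 5 is bumped to row 4. 5 starts a new row 4. The new tableau is [[1, 6], [2], [4], [5]].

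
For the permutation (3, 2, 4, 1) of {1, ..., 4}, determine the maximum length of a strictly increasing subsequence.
2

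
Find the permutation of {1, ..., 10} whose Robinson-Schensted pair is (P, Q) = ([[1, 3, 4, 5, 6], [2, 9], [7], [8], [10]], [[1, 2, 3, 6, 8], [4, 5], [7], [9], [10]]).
2 8 10 3 4 9 5 7 6 1

Reverse the RSK construction: for i from n down to 1, find the cell of Q containing i, remove the entry at that cell from P, and reverse-bump it up through P; the value ejected from row 1 is w(i).

Step i=10: Q has 10 at row 5, column 1; remove 10 from row 5 of P and reverse-bump: 10 enters row 4 and ejects 8; 8 enters row 3 and ejects 7; 7 enters row 2 and ejects 2; 2 enters row 1 and ejects 1. So w(10) = 1. P is now [[2, 3, 4, 5, 6], [7, 9], [8], [10]].
Step i=9: Q has 9 at row 4, column 1; remove 10 from row 4 of P and reverse-bump: 10 enters row 3 and ejects 8; 8 enters row 2 and ejects 7; 7 enters row 1 and ejects 6. So w(9) = 6. P is now [[2, 3, 4, 5, 7], [8, 9], [10]].
Step i=8: Q has 8 at row 1, column 5; remove that cell from P, ejecting 7. So w(8) = 7. P is now [[2, 3, 4, 5], [8, 9], [10]].
Step i=7: Q has 7 at row 3, column 1; remove 10 from row 3 of P and reverse-bump: 10 enters row 2 and ejects 9; 9 enters row 1 and ejects 5. So w(7) = 5. P is now [[2, 3, 4, 9], [8, 10]].
Step i=6: Q has 6 at row 1, column 4; remove that cell from P, ejecting 9. So w(6) = 9. P is now [[2, 3, 4], [8, 10]].
Step i=5: Q has 5 at row 2, column 2; remove 10 from row 2 of P and reverse-bump: 10 enters row 1 and ejects 4. So w(5) = 4. P is now [[2, 3, 10], [8]].
Step i=4: Q has 4 at row 2, column 1; remove 8 from row 2 of P and reverse-bump: 8 enters row 1 and ejects 3. So w(4) = 3. P is now [[2, 8, 10]].
Step i=3: Q has 3 at row 1, column 3; remove that cell from P, ejecting 10. So w(3) = 10. P is now [[2, 8]].
Step i=2: Q has 2 at row 1, column 2; remove that cell from P, ejecting 8. So w(2) = 8. P is now [[2]].
Step i=1: Q has 1 at row 1, column 1; remove that cell from P, ejecting 2. So w(1) = 2. P is now [].

So w = 2 8 10 3 4 9 5 7 6 1.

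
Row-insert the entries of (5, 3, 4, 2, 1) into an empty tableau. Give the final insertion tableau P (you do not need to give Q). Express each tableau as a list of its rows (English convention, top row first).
After inserting 5: P = [[5]].
After inserting 3: P = [[3], [5]].
After inserting 4: P = [[3, 4], [5]].
After inserting 2: P = [[2, 4], [3], [5]].
After inserting 1: P = [[1, 4], [2], [3], [5]].

So P = [[1, 4], [2], [3], [5]].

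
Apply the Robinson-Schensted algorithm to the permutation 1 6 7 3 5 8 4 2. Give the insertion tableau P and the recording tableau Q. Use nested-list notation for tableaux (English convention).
P = [[1, 2, 4, 8], [3, 7], [5], [6]], Q = [[1, 2, 3, 6], [4, 5], [7], [8]]

Insert each entry of the permutation into P by Schensted row insertion, recording in Q the position of each new cell.

Insert 1: appended to row 1. P = [[1]], Q = [[1]].
Insert 6: appended to row 1. P = [[1, 6]], Q = [[1, 2]].
Insert 7: appended to row 1. P = [[1, 6, 7]], Q = [[1, 2, 3]].
Insert 3: 3 bumps 6 from row 1; 6 starts row 2. P = [[1, 3, 7], [6]], Q = [[1, 2, 3], [4]].
Insert 5: 5 bumps 7 from row 1; 7 appends to row 2. P = [[1, 3, 5], [6, 7]], Q = [[1, 2, 3], [4, 5]].
Insert 8: appended to row 1. P = [[1, 3, 5, 8], [6, 7]], Q = [[1, 2, 3, 6], [4, 5]].
Insert 4: 4 bumps 5 from row 1; 5 bumps 6 from row 2; 6 starts row 3. P = [[1, 3, 4, 8], [5, 7], [6]], Q = [[1, 2, 3, 6], [4, 5], [7]].
Insert 2: 2 bumps 3 from row 1; 3 bumps 5 from row 2; 5 bumps 6 from row 3; 6 starts row 4. P = [[1, 2, 4, 8], [3, 7], [5], [6]], Q = [[1, 2, 3, 6], [4, 5], [7], [8]].

So P = [[1, 2, 4, 8], [3, 7], [5], [6]], Q = [[1, 2, 3, 6], [4, 5], [7], [8]].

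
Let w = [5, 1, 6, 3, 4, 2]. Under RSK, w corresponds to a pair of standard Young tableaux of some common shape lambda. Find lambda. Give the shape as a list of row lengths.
[3, 2, 1]

Row-insert each entry into an empty tableau.

After inserting 5: P = [[5]].
After inserting 1: P = [[1], [5]].
After inserting 6: P = [[1, 6], [5]].
After inserting 3: P = [[1, 3], [5, 6]].
After inserting 4: P = [[1, 3, 4], [5, 6]].
After inserting 2: P = [[1, 2, 4], [3, 6], [5]].

The final insertion tableau P = [[1, 2, 4], [3, 6], [5]] has shape [3, 2, 1].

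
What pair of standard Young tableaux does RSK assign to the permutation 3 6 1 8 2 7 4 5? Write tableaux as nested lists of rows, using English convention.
Insert each entry of the permutation into P by Schensted row insertion, recording in Q the position of each new cell.

After inserting 3: P = [[3]].
After inserting 6: P = [[3, 6]].
After inserting 1: P = [[1, 6], [3]].
After inserting 8: P = [[1, 6, 8], [3]].
After inserting 2: P = [[1, 2, 8], [3, 6]].
After inserting 7: P = [[1, 2, 7], [3, 6, 8]].
After inserting 4: P = [[1, 2, 4], [3, 6, 7], [8]].
After inserting 5: P = [[1, 2, 4, 5], [3, 6, 7], [8]].

So P = [[1, 2, 4, 5], [3, 6, 7], [8]], Q = [[1, 2, 4, 8], [3, 5, 6], [7]].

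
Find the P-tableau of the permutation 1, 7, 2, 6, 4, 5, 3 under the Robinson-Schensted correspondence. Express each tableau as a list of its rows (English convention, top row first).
P = [[1, 2, 3, 5], [4], [6], [7]]

Insert 1: appended to row 1. P = [[1]].
Insert 7: appended to row 1. P = [[1, 7]].
Insert 2: 2 bumps 7 from row 1; 7 starts row 2. P = [[1, 2], [7]].
Insert 6: appended to row 1. P = [[1, 2, 6], [7]].
Insert 4: 4 bumps 6 from row 1; 6 bumps 7 from row 2; 7 starts row 3. P = [[1, 2, 4], [6], [7]].
Insert 5: appended to row 1. P = [[1, 2, 4, 5], [6], [7]].
Insert 3: 3 bumps 4 from row 1; 4 bumps 6 from row 2; 6 bumps 7 from row 3; 7 starts row 4. P = [[1, 2, 3, 5], [4], [6], [7]].

So P = [[1, 2, 3, 5], [4], [6], [7]].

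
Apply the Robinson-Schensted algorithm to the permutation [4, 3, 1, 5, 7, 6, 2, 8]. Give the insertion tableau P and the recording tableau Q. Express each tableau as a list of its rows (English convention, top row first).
P = [[1, 2, 6, 8], [3, 5], [4, 7]], Q = [[1, 4, 5, 8], [2, 6], [3, 7]]

Insert each entry of the permutation into P by Schensted row insertion, recording in Q the position of each new cell.

Insert 4: appended to row 1. P = [[4]].
Insert 3: 3 bumps 4 from row 1; 4 starts row 2. P = [[3], [4]].
Insert 1: 1 bumps 3 from row 1; 3 bumps 4 from row 2; 4 starts row 3. P = [[1], [3], [4]].
Insert 5: appended to row 1. P = [[1, 5], [3], [4]].
Insert 7: appended to row 1. P = [[1, 5, 7], [3], [4]].
Insert 6: 6 bumps 7 from row 1; 7 appends to row 2. P = [[1, 5, 6], [3, 7], [4]].
Insert 2: 2 bumps 5 from row 1; 5 bumps 7 from row 2; 7 appends to row 3. P = [[1, 2, 6], [3, 5], [4, 7]].
Insert 8: appended to row 1. P = [[1, 2, 6, 8], [3, 5], [4, 7]].

So P = [[1, 2, 6, 8], [3, 5], [4, 7]], Q = [[1, 4, 5, 8], [2, 6], [3, 7]].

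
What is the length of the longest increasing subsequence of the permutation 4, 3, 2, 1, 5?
2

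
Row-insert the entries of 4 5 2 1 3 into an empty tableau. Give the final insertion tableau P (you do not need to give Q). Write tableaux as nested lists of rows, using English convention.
P = [[1, 3], [2, 5], [4]]

After inserting 4: P = [[4]].
After inserting 5: P = [[4, 5]].
After inserting 2: P = [[2, 5], [4]].
After inserting 1: P = [[1, 5], [2], [4]].
After inserting 3: P = [[1, 3], [2, 5], [4]].

So P = [[1, 3], [2, 5], [4]].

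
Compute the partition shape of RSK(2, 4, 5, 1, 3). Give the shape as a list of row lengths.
RSK row insertion gives P = [[1, 3, 5], [2, 4]], which has shape [3, 2].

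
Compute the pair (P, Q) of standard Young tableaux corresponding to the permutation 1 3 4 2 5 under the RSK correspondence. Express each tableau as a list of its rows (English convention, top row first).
P = [[1, 2, 4, 5], [3]], Q = [[1, 2, 3, 5], [4]]

Insert each entry of the permutation into P by Schensted row insertion, recording in Q the position of each new cell.

Insert 1: appended to row 1. P = [[1]].
Insert 3: appended to row 1. P = [[1, 3]].
Insert 4: appended to row 1. P = [[1, 3, 4]].
Insert 2: 2 bumps 3 from row 1; 3 starts row 2. P = [[1, 2, 4], [3]].
Insert 5: appended to row 1. P = [[1, 2, 4, 5], [3]].

So P = [[1, 2, 4, 5], [3]], Q = [[1, 2, 3, 5], [4]].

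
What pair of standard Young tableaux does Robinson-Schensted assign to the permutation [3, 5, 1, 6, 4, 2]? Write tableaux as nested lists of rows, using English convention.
P = [[1, 2, 6], [3, 4], [5]], Q = [[1, 2, 4], [3, 5], [6]]

Insert each entry of the permutation into P by Schensted row insertion, recording in Q the position of each new cell.

Insert 3: appended to row 1. P = [[3]], Q = [[1]].
Insert 5: appended to row 1. P = [[3, 5]], Q = [[1, 2]].
Insert 1: 1 bumps 3 from row 1; 3 starts row 2. P = [[1, 5], [3]], Q = [[1, 2], [3]].
Insert 6: appended to row 1. P = [[1, 5, 6], [3]], Q = [[1, 2, 4], [3]].
Insert 4: 4 bumps 5 from row 1; 5 appends to row 2. P = [[1, 4, 6], [3, 5]], Q = [[1, 2, 4], [3, 5]].
Insert 2: 2 bumps 4 from row 1; 4 bumps 5 from row 2; 5 starts row 3. P = [[1, 2, 6], [3, 4], [5]], Q = [[1, 2, 4], [3, 5], [6]].

So P = [[1, 2, 6], [3, 4], [5]], Q = [[1, 2, 4], [3, 5], [6]].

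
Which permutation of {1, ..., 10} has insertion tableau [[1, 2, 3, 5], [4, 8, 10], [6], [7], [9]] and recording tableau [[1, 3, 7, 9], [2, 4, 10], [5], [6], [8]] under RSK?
7 1 9 8 6 2 4 3 10 5

Reverse the RSK construction: for i from n down to 1, find the cell of Q containing i, remove the entry at that cell from P, and reverse-bump it up through P; the value ejected from row 1 is w(i).

Step i=10: Q has 10 at row 2, column 3; remove 10 from row 2 of P and reverse-bump: 10 enters row 1 and ejects 5. So w(10) = 5. P is now [[1, 2, 3, 10], [4, 8], [6], [7], [9]].
Step i=9: Q has 9 at row 1, column 4; remove that cell from P, ejecting 10. So w(9) = 10. P is now [[1, 2, 3], [4, 8], [6], [7], [9]].
Step i=8: Q has 8 at row 5, column 1; remove 9 from row 5 of P and reverse-bump: 9 enters row 4 and ejects 7; 7 enters row 3 and ejects 6; 6 enters row 2 and ejects 4; 4 enters row 1 and ejects 3. So w(8) = 3. P is now [[1, 2, 4], [6, 8], [7], [9]].
Step i=7: Q has 7 at row 1, column 3; remove that cell from P, ejecting 4. So w(7) = 4. P is now [[1, 2], [6, 8], [7], [9]].
Step i=6: Q has 6 at row 4, column 1; remove 9 from row 4 of P and reverse-bump: 9 enters row 3 and ejects 7; 7 enters row 2 and ejects 6; 6 enters row 1 and ejects 2. So w(6) = 2. P is now [[1, 6], [7, 8], [9]].
Step i=5: Q has 5 at row 3, column 1; remove 9 from row 3 of P and reverse-bump: 9 enters row 2 and ejects 8; 8 enters row 1 and ejects 6. So w(5) = 6. P is now [[1, 8], [7, 9]].
Step i=4: Q has 4 at row 2, column 2; remove 9 from row 2 of P and reverse-bump: 9 enters row 1 and ejects 8. So w(4) = 8. P is now [[1, 9], [7]].
Step i=3: Q has 3 at row 1, column 2; remove that cell from P, ejecting 9. So w(3) = 9. P is now [[1], [7]].
Step i=2: Q has 2 at row 2, column 1; remove 7 from row 2 of P and reverse-bump: 7 enters row 1 and ejects 1. So w(2) = 1. P is now [[7]].
Step i=1: Q has 1 at row 1, column 1; remove that cell from P, ejecting 7. So w(1) = 7. P is now [].

So w = 7 1 9 8 6 2 4 3 10 5.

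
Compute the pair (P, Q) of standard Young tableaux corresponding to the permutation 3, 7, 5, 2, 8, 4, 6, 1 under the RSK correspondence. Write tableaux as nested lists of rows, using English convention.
Insert each entry of the permutation into P by Schensted row insertion, recording in Q the position of each new cell.

Insert 3: appended to row 1. P = [[3]].
Insert 7: appended to row 1. P = [[3, 7]].
Insert 5: 5 bumps 7 from row 1; 7 starts row 2. P = [[3, 5], [7]].
Insert 2: 2 bumps 3 from row 1; 3 bumps 7 from row 2; 7 starts row 3. P = [[2, 5], [3], [7]].
Insert 8: appended to row 1. P = [[2, 5, 8], [3], [7]].
Insert 4: 4 bumps 5 from row 1; 5 appends to row 2. P = [[2, 4, 8], [3, 5], [7]].
Insert 6: 6 bumps 8 from row 1; 8 appends to row 2. P = [[2, 4, 6], [3, 5, 8], [7]].
Insert 1: 1 bumps 2 from row 1; 2 bumps 3 from row 2; 3 bumps 7 from row 3; 7 starts row 4. P = [[1, 4, 6], [2, 5, 8], [3], [7]].

So P = [[1, 4, 6], [2, 5, 8], [3], [7]], Q = [[1, 2, 5], [3, 6, 7], [4], [8]].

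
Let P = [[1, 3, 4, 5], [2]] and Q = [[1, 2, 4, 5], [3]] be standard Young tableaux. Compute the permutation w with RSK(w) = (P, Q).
Reverse the RSK construction: for i from n down to 1, find the cell of Q containing i, remove the entry at that cell from P, and reverse-bump it up through P; the value ejected from row 1 is w(i).

Step i=5: Q has 5 at row 1, column 4; remove that cell from P, ejecting 5. So w(5) = 5. P is now [[1, 3, 4], [2]].
Step i=4: Q has 4 at row 1, column 3; remove that cell from P, ejecting 4. So w(4) = 4. P is now [[1, 3], [2]].
Step i=3: Q has 3 at row 2, column 1; remove 2 from row 2 of P and reverse-bump: 2 enters row 1 and ejects 1. So w(3) = 1. P is now [[2, 3]].
Step i=2: Q has 2 at row 1, column 2; remove that cell from P, ejecting 3. So w(2) = 3. P is now [[2]].
Step i=1: Q has 1 at row 1, column 1; remove that cell from P, ejecting 2. So w(1) = 2. P is now [].

So w = 2 3 1 4 5.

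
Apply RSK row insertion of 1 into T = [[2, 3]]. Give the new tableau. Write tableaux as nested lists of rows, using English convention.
In row 1, 1 replaces 2 (the leftmost entry greater than 1); 2 is bumped to row 2. 2 starts a new row 2. The new tableau is [[1, 3], [2]].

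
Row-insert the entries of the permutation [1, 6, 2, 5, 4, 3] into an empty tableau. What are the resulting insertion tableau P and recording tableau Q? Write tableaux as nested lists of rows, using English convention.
P = [[1, 2, 3], [4], [5], [6]], Q = [[1, 2, 4], [3], [5], [6]]

Insert each entry of the permutation into P by Schensted row insertion, recording in Q the position of each new cell.

Insert 1: appended to row 1. P = [[1]].
Insert 6: appended to row 1. P = [[1, 6]].
Insert 2: 2 bumps 6 from row 1; 6 starts row 2. P = [[1, 2], [6]].
Insert 5: appended to row 1. P = [[1, 2, 5], [6]].
Insert 4: 4 bumps 5 from row 1; 5 bumps 6 from row 2; 6 starts row 3. P = [[1, 2, 4], [5], [6]].
Insert 3: 3 bumps 4 from row 1; 4 bumps 5 from row 2; 5 bumps 6 from row 3; 6 starts row 4. P = [[1, 2, 3], [4], [5], [6]].

So P = [[1, 2, 3], [4], [5], [6]], Q = [[1, 2, 4], [3], [5], [6]].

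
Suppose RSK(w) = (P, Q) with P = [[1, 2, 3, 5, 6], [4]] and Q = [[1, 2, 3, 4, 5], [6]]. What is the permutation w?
1 2 4 5 6 3

Reverse the RSK construction: for i from n down to 1, find the cell of Q containing i, remove the entry at that cell from P, and reverse-bump it up through P; the value ejected from row 1 is w(i).

Step i=6: Q has 6 at row 2, column 1; remove 4 from row 2 of P and reverse-bump: 4 enters row 1 and ejects 3. So w(6) = 3. P is now [[1, 2, 4, 5, 6]].
Step i=5: Q has 5 at row 1, column 5; remove that cell from P, ejecting 6. So w(5) = 6. P is now [[1, 2, 4, 5]].
Step i=4: Q has 4 at row 1, column 4; remove that cell from P, ejecting 5. So w(4) = 5. P is now [[1, 2, 4]].
Step i=3: Q has 3 at row 1, column 3; remove that cell from P, ejecting 4. So w(3) = 4. P is now [[1, 2]].
Step i=2: Q has 2 at row 1, column 2; remove that cell from P, ejecting 2. So w(2) = 2. P is now [[1]].
Step i=1: Q has 1 at row 1, column 1; remove that cell from P, ejecting 1. So w(1) = 1. P is now [].

So w = 1 2 4 5 6 3.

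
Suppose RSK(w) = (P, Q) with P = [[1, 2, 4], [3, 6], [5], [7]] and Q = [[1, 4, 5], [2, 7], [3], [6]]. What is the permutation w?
7 5 1 3 6 2 4

Reverse the RSK construction: for i from n down to 1, find the cell of Q containing i, remove the entry at that cell from P, and reverse-bump it up through P; the value ejected from row 1 is w(i).

Step i=7: Q has 7 at row 2, column 2; remove 6 from row 2 of P and reverse-bump: 6 enters row 1 and ejects 4. So w(7) = 4. P is now [[1, 2, 6], [3], [5], [7]].
Step i=6: Q has 6 at row 4, column 1; remove 7 from row 4 of P and reverse-bump: 7 enters row 3 and ejects 5; 5 enters row 2 and ejects 3; 3 enters row 1 and ejects 2. So w(6) = 2. P is now [[1, 3, 6], [5], [7]].
Step i=5: Q has 5 at row 1, column 3; remove that cell from P, ejecting 6. So w(5) = 6. P is now [[1, 3], [5], [7]].
Step i=4: Q has 4 at row 1, column 2; remove that cell from P, ejecting 3. So w(4) = 3. P is now [[1], [5], [7]].
Step i=3: Q has 3 at row 3, column 1; remove 7 from row 3 of P and reverse-bump: 7 enters row 2 and ejects 5; 5 enters row 1 and ejects 1. So w(3) = 1. P is now [[5], [7]].
Step i=2: Q has 2 at row 2, column 1; remove 7 from row 2 of P and reverse-bump: 7 enters row 1 and ejects 5. So w(2) = 5. P is now [[7]].
Step i=1: Q has 1 at row 1, column 1; remove that cell from P, ejecting 7. So w(1) = 7. P is now [].

So w = 7 5 1 3 6 2 4.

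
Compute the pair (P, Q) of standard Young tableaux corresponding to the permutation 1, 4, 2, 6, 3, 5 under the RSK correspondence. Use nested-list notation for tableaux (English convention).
P = [[1, 2, 3, 5], [4, 6]], Q = [[1, 2, 4, 6], [3, 5]]

Insert each entry of the permutation into P by Schensted row insertion, recording in Q the position of each new cell.

Insert 1: appended to row 1. P = [[1]], Q = [[1]].
Insert 4: appended to row 1. P = [[1, 4]], Q = [[1, 2]].
Insert 2: 2 bumps 4 from row 1; 4 starts row 2. P = [[1, 2], [4]], Q = [[1, 2], [3]].
Insert 6: appended to row 1. P = [[1, 2, 6], [4]], Q = [[1, 2, 4], [3]].
Insert 3: 3 bumps 6 from row 1; 6 appends to row 2. P = [[1, 2, 3], [4, 6]], Q = [[1, 2, 4], [3, 5]].
Insert 5: appended to row 1. P = [[1, 2, 3, 5], [4, 6]], Q = [[1, 2, 4, 6], [3, 5]].

So P = [[1, 2, 3, 5], [4, 6]], Q = [[1, 2, 4, 6], [3, 5]].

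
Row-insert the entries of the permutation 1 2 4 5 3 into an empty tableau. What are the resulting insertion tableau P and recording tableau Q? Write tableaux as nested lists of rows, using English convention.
P = [[1, 2, 3, 5], [4]], Q = [[1, 2, 3, 4], [5]]

Insert each entry of the permutation into P by Schensted row insertion, recording in Q the position of each new cell.

Insert 1: appended to row 1. P = [[1]].
Insert 2: appended to row 1. P = [[1, 2]].
Insert 4: appended to row 1. P = [[1, 2, 4]].
Insert 5: appended to row 1. P = [[1, 2, 4, 5]].
Insert 3: 3 bumps 4 from row 1; 4 starts row 2. P = [[1, 2, 3, 5], [4]].

So P = [[1, 2, 3, 5], [4]], Q = [[1, 2, 3, 4], [5]].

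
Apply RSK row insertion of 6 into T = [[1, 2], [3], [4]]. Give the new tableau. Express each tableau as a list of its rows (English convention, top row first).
6 is larger than every entry of row 1, so it is appended to row 1. The new tableau is [[1, 2, 6], [3], [4]].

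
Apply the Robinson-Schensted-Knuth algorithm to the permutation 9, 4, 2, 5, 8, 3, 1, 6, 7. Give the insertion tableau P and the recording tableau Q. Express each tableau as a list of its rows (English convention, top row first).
P = [[1, 3, 6, 7], [2, 5, 8], [4], [9]], Q = [[1, 4, 5, 9], [2, 6, 8], [3], [7]]

Insert each entry of the permutation into P by Schensted row insertion, recording in Q the position of each new cell.

Insert 9: appended to row 1. P = [[9]].
Insert 4: 4 bumps 9 from row 1; 9 starts row 2. P = [[4], [9]].
Insert 2: 2 bumps 4 from row 1; 4 bumps 9 from row 2; 9 starts row 3. P = [[2], [4], [9]].
Insert 5: appended to row 1. P = [[2, 5], [4], [9]].
Insert 8: appended to row 1. P = [[2, 5, 8], [4], [9]].
Insert 3: 3 bumps 5 from row 1; 5 appends to row 2. P = [[2, 3, 8], [4, 5], [9]].
Insert 1: 1 bumps 2 from row 1; 2 bumps 4 from row 2; 4 bumps 9 from row 3; 9 starts row 4. P = [[1, 3, 8], [2, 5], [4], [9]].
Insert 6: 6 bumps 8 from row 1; 8 appends to row 2. P = [[1, 3, 6], [2, 5, 8], [4], [9]].
Insert 7: appended to row 1. P = [[1, 3, 6, 7], [2, 5, 8], [4], [9]].

So P = [[1, 3, 6, 7], [2, 5, 8], [4], [9]], Q = [[1, 4, 5, 9], [2, 6, 8], [3], [7]].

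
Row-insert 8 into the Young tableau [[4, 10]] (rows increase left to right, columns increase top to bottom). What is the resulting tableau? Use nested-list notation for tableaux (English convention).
[[4, 8], [10]]

In row 1, 8 replaces 10 (the leftmost entry greater than 8); 10 is bumped to row 2. 10 starts a new row 2. The new tableau is [[4, 8], [10]].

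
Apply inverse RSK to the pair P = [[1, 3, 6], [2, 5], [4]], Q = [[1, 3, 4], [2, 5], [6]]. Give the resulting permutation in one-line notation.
4 2 5 6 3 1

Reverse RSK: for i = n, n-1, ..., 1, locate i in Q, remove the corresponding corner cell from P, and reverse-bump its entry up through P; the value ejected from row 1 is w(i).

So w = 4 2 5 6 3 1.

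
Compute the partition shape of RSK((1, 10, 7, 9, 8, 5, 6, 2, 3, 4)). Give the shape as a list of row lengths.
[4, 2, 2, 1, 1]

Row-insert each entry into an empty tableau.

After inserting 1: P = [[1]].
After inserting 10: P = [[1, 10]].
After inserting 7: P = [[1, 7], [10]].
After inserting 9: P = [[1, 7, 9], [10]].
After inserting 8: P = [[1, 7, 8], [9], [10]].
After inserting 5: P = [[1, 5, 8], [7], [9], [10]].
After inserting 6: P = [[1, 5, 6], [7, 8], [9], [10]].
After inserting 2: P = [[1, 2, 6], [5, 8], [7], [9], [10]].
After inserting 3: P = [[1, 2, 3], [5, 6], [7, 8], [9], [10]].
After inserting 4: P = [[1, 2, 3, 4], [5, 6], [7, 8], [9], [10]].

The final insertion tableau P = [[1, 2, 3, 4], [5, 6], [7, 8], [9], [10]] has shape [4, 2, 2, 1, 1].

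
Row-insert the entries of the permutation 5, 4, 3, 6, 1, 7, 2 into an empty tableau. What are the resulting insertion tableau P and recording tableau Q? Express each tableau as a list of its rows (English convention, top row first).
P = [[1, 2, 7], [3, 6], [4], [5]], Q = [[1, 4, 6], [2, 7], [3], [5]]

Insert each entry of the permutation into P by Schensted row insertion, recording in Q the position of each new cell.

Insert 5: appended to row 1. P = [[5]], Q = [[1]].
Insert 4: 4 bumps 5 from row 1; 5 starts row 2. P = [[4], [5]], Q = [[1], [2]].
Insert 3: 3 bumps 4 from row 1; 4 bumps 5 from row 2; 5 starts row 3. P = [[3], [4], [5]], Q = [[1], [2], [3]].
Insert 6: appended to row 1. P = [[3, 6], [4], [5]], Q = [[1, 4], [2], [3]].
Insert 1: 1 bumps 3 from row 1; 3 bumps 4 from row 2; 4 bumps 5 from row 3; 5 starts row 4. P = [[1, 6], [3], [4], [5]], Q = [[1, 4], [2], [3], [5]].
Insert 7: appended to row 1. P = [[1, 6, 7], [3], [4], [5]], Q = [[1, 4, 6], [2], [3], [5]].
Insert 2: 2 bumps 6 from row 1; 6 appends to row 2. P = [[1, 2, 7], [3, 6], [4], [5]], Q = [[1, 4, 6], [2, 7], [3], [5]].

So P = [[1, 2, 7], [3, 6], [4], [5]], Q = [[1, 4, 6], [2, 7], [3], [5]].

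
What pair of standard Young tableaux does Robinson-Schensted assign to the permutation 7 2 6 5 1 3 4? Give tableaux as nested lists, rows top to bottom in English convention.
P = [[1, 3, 4], [2, 5], [6], [7]], Q = [[1, 3, 7], [2, 6], [4], [5]]

Insert each entry of the permutation into P by Schensted row insertion, recording in Q the position of each new cell.

Insert 7: appended to row 1. P = [[7]].
Insert 2: 2 bumps 7 from row 1; 7 starts row 2. P = [[2], [7]].
Insert 6: appended to row 1. P = [[2, 6], [7]].
Insert 5: 5 bumps 6 from row 1; 6 bumps 7 from row 2; 7 starts row 3. P = [[2, 5], [6], [7]].
Insert 1: 1 bumps 2 from row 1; 2 bumps 6 from row 2; 6 bumps 7 from row 3; 7 starts row 4. P = [[1, 5], [2], [6], [7]].
Insert 3: 3 bumps 5 from row 1; 5 appends to row 2. P = [[1, 3], [2, 5], [6], [7]].
Insert 4: appended to row 1. P = [[1, 3, 4], [2, 5], [6], [7]].

So P = [[1, 3, 4], [2, 5], [6], [7]], Q = [[1, 3, 7], [2, 6], [4], [5]].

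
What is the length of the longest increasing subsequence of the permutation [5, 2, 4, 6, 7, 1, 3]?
4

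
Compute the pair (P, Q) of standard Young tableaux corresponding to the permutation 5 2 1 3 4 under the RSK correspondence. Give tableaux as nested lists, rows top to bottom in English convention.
P = [[1, 3, 4], [2], [5]], Q = [[1, 4, 5], [2], [3]]

Insert each entry of the permutation into P by Schensted row insertion, recording in Q the position of each new cell.

Insert 5: appended to row 1. P = [[5]].
Insert 2: 2 bumps 5 from row 1; 5 starts row 2. P = [[2], [5]].
Insert 1: 1 bumps 2 from row 1; 2 bumps 5 from row 2; 5 starts row 3. P = [[1], [2], [5]].
Insert 3: appended to row 1. P = [[1, 3], [2], [5]].
Insert 4: appended to row 1. P = [[1, 3, 4], [2], [5]].

So P = [[1, 3, 4], [2], [5]], Q = [[1, 4, 5], [2], [3]].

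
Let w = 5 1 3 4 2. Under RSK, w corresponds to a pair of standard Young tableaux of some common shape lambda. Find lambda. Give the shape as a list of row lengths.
[3, 1, 1]

Row-insert each entry into an empty tableau.

After inserting 5: P = [[5]].
After inserting 1: P = [[1], [5]].
After inserting 3: P = [[1, 3], [5]].
After inserting 4: P = [[1, 3, 4], [5]].
After inserting 2: P = [[1, 2, 4], [3], [5]].

The final insertion tableau P = [[1, 2, 4], [3], [5]] has shape [3, 1, 1].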